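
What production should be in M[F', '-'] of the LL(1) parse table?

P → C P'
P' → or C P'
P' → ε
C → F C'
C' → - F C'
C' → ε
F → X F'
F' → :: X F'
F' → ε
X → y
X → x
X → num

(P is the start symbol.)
To find M[F', '-'], we find productions for F' where '-' is in the predict set (PREDICT(N → α) = (FIRST(α) \ {ε}) ∪ (FOLLOW(N) if α ⇒* ε)).

Relevant sets:
  FOLLOW(F') = { $, '-', 'or' }

F' → :: X F': PREDICT = { '::' }
F' → ε: PREDICT = { $, '-', 'or' }
  '-' is in predict set, so this production goes in M[F', '-']

M[F', '-'] = F' → ε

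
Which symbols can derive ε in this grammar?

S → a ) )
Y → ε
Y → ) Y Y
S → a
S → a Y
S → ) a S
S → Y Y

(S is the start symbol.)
ε-productions: Y → ε
So Y is immediately nullable.
S → Y Y: every symbol on the right is nullable, so S is nullable too.
Every non-terminal is now nullable.
Nullable = { 'S', 'Y' }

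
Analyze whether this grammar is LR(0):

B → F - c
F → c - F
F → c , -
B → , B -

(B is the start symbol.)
Yes, the grammar is LR(0)

A grammar is LR(0) if no state in the canonical LR(0) collection has:
  - both a shift item (dot before a terminal) and a complete item (shift-reduce conflict), or
  - two or more complete items (reduce-reduce conflict; the accept item [B' → B .] counts as a complete item here).

Augment with B' → B and build the canonical LR(0) collection (I0 = CLOSURE({[B' → . B]}), then GOTO on every symbol after a dot until no new states appear). It has 13 states:
  I0: { [B → . , B -], [B → . F - c], [B' → . B], [F → . c , -], [F → . c - F] }  — shift
  I1: { [B → , . B -], [B → . , B -], [B → . F - c], [F → . c , -], [F → . c - F] }  — shift
  I2: { [B' → B .] }  — accept
  I3: { [B → F . - c] }  — shift
  I4: { [F → c . , -], [F → c . - F] }  — shift
  I5: { [F → c , . -] }  — shift
  I6: { [F → . c , -], [F → . c - F], [F → c - . F] }  — shift
  I7: { [F → c - F .] }  — reduce
  I8: { [F → c , - .] }  — reduce
  I9: { [B → F - . c] }  — shift
  I10: { [B → F - c .] }  — reduce
  I11: { [B → , B . -] }  — shift
  I12: { [B → , B - .] }  — reduce

Every state is either a pure shift/goto state or contains exactly one complete item and nothing to shift — no conflicts. The grammar is LR(0).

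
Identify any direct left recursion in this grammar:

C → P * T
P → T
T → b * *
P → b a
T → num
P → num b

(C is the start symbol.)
No direct left recursion

C → P * T: starts with P
P → T: starts with T
T → b * *: starts with b
P → b a: starts with b
T → num: starts with num
P → num b: starts with num

No direct left recursion found.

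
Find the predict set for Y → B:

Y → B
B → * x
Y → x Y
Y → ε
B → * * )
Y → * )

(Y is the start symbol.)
{ '*' }

PREDICT(Y → B) = (FIRST(RHS) \ {ε}) ∪ (FOLLOW(Y) if ε ∈ FIRST(RHS), i.e. RHS ⇒* ε)
FIRST(B) = { '*' }
FIRST(B) = { '*' }
ε ∉ FIRST(B), so FOLLOW(Y) is not added.
PREDICT(Y → B) = { '*' }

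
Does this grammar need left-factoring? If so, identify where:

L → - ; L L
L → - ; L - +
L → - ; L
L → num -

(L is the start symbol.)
Yes, L has productions with common prefix '- ; L'

Left-factoring is needed when two productions for the same non-terminal
share a common prefix on the right-hand side.

Productions for L:
  L → - ; L L
  L → - ; L - +
  L → - ; L
  L → num -

Found common prefix '- ; L' in productions for L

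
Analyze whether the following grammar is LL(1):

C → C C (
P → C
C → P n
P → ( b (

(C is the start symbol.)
A grammar is LL(1) if for each non-terminal N with multiple productions, the predict sets of those productions are pairwise disjoint, where PREDICT(N → α) = (FIRST(α) \ {ε}) ∪ (FOLLOW(N) if α ⇒* ε).

Relevant sets:
  FIRST(C) = { '(' }
  FIRST(P) = { '(' }

For C:
  PREDICT(C → C C '(') = { '(' }
  PREDICT(C → P n) = { '(' }
For P:
  PREDICT(P → C) = { '(' }
  PREDICT(P → '(' b '(') = { '(' }

Conflict found: Predict set conflict for C: { '(' }
The grammar is NOT LL(1).

Answer: No. Predict set conflict for C: { '(' }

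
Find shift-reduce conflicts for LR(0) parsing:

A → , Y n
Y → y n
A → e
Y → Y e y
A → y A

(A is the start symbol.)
Augment with A' → A and build the canonical LR(0) collection (I0 = CLOSURE({[A' → . A]}), then GOTO on every symbol after a dot until no new states appear). It has 12 states:
  I0: { [A → . , Y n], [A → . e], [A → . y A], [A' → . A] }  — shift
  I1: { [A → , . Y n], [Y → . Y e y], [Y → . y n] }  — shift
  I2: { [A' → A .] }  — accept
  I3: { [A → e .] }  — reduce
  I4: { [A → . , Y n], [A → . e], [A → . y A], [A → y . A] }  — shift
  I5: { [A → y A .] }  — reduce
  I6: { [A → , Y . n], [Y → Y . e y] }  — shift
  I7: { [Y → y . n] }  — shift
  I8: { [Y → y n .] }  — reduce
  I9: { [Y → Y e . y] }  — shift
  I10: { [A → , Y n .] }  — reduce
  I11: { [Y → Y e y .] }  — reduce

No state contains both a complete item and a shift item.

Answer: No shift-reduce conflicts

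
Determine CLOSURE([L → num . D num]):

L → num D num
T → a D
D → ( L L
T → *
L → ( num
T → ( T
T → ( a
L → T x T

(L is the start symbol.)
{ [D → . ( L L], [L → num . D num] }

To compute CLOSURE, for each item [A → α.Bβ] where B is a non-terminal, add [B → .γ] for all productions B → γ; repeat for the newly added items until nothing changes.

Start with: [L → num . D num]
  [L → num . D num] has the dot before D: add [D → . ( L L]
No further items can be added.

CLOSURE = { [D → . ( L L], [L → num . D num] }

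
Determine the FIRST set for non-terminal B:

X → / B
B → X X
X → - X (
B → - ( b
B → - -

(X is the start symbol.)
{ '-', '/' }

To compute FIRST(B), examine every production with B on the left-hand side, reading each right-hand side left to right until a non-nullable symbol is reached.

FIRST sets of the other non-terminals involved (by the same procedure, iterated to a fixed point):
  FIRST(X) = { '-', '/' }

From B → X X:
  - X is a non-terminal: add FIRST(X) \ {ε} = { '-', '/' }
    X is not nullable, so stop
From B → - ( b:
  - '-' is a terminal: add '-' and stop
From B → - -:
  - '-' is a terminal: add '-' and stop

Collecting: FIRST(B) = { '-', '/' }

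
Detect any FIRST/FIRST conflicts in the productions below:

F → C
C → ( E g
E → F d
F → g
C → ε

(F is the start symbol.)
No FIRST/FIRST conflicts.

A FIRST/FIRST conflict occurs when two productions N → α and N → β for the same non-terminal have FIRST(α) ∩ FIRST(β) ≠ ∅ (with ε ∈ FIRST of a nullable right-hand side, so two nullable alternatives also conflict).

FIRST sets of the non-terminals at (or reachable through a nullable prefix from) the front of some alternative:
  FIRST(C) = { '(', ε }

Productions for F:
  F → C: FIRST = { '(', ε }
  F → g: FIRST = { 'g' }
Productions for C:
  C → ( E g: FIRST = { '(' }
  C → ε: FIRST = { ε }
E has only one production, so no FIRST/FIRST conflict is possible there.

All alternatives of each non-terminal have pairwise disjoint FIRST sets.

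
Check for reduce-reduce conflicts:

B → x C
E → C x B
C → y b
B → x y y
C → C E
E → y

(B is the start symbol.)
A reduce-reduce conflict occurs when an LR(0) state has two complete items [A → α .] and [B → β .] — both call for a reduction, and with no lookahead the parser cannot choose between them.

Augment with B' → B and build the canonical LR(0) collection (I0 = CLOSURE({[B' → . B]}), then GOTO on every symbol after a dot until no new states appear). It has 12 states:
  I0: { [B → . x C], [B → . x y y], [B' → . B] }  — shift
  I1: { [B' → B .] }  — accept
  I2: { [B → x . C], [B → x . y y], [C → . C E], [C → . y b] }  — shift
  I3: { [B → x C .], [C → . C E], [C → . y b], [C → C . E], [E → . C x B], [E → . y] }  — shift, reduce
  I4: { [B → x y . y], [C → y . b] }  — shift
  I5: { [C → y b .] }  — reduce
  I6: { [B → x y y .] }  — reduce
  I7: { [C → . C E], [C → . y b], [C → C . E], [E → . C x B], [E → . y], [E → C . x B] }  — shift
  I8: { [C → C E .] }  — reduce
  I9: { [C → y . b], [E → y .] }  — shift, reduce
  I10: { [B → . x C], [B → . x y y], [E → C x . B] }  — shift
  I11: { [E → C x B .] }  — reduce

No state contains more than one complete item.

Answer: No reduce-reduce conflicts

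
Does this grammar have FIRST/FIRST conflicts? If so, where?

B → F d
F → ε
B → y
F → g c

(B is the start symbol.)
No FIRST/FIRST conflicts.

A FIRST/FIRST conflict occurs when two productions N → α and N → β for the same non-terminal have FIRST(α) ∩ FIRST(β) ≠ ∅ (with ε ∈ FIRST of a nullable right-hand side, so two nullable alternatives also conflict).

FIRST sets of the non-terminals at (or reachable through a nullable prefix from) the front of some alternative:
  FIRST(F) = { 'g', ε }

Productions for B:
  B → F d: FIRST = { 'd', 'g' }
  B → y: FIRST = { 'y' }
Productions for F:
  F → ε: FIRST = { ε }
  F → g c: FIRST = { 'g' }

All alternatives of each non-terminal have pairwise disjoint FIRST sets.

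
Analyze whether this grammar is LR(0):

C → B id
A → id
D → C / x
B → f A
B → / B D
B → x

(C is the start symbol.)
Augment with C' → C and build the canonical LR(0) collection (I0 = CLOSURE({[C' → . C]}), then GOTO on every symbol after a dot until no new states appear). It has 14 states:
  I0: { [B → . / B D], [B → . f A], [B → . x], [C → . B id], [C' → . C] }  — shift
  I1: { [B → . / B D], [B → . f A], [B → . x], [B → / . B D] }  — shift
  I2: { [C → B . id] }  — shift
  I3: { [C' → C .] }  — accept
  I4: { [A → . id], [B → f . A] }  — shift
  I5: { [B → x .] }  — reduce
  I6: { [B → f A .] }  — reduce
  I7: { [A → id .] }  — reduce
  I8: { [C → B id .] }  — reduce
  I9: { [B → . / B D], [B → . f A], [B → . x], [B → / B . D], [C → . B id], [D → . C / x] }  — shift
  I10: { [D → C . / x] }  — shift
  I11: { [B → / B D .] }  — reduce
  I12: { [D → C / . x] }  — shift
  I13: { [D → C / x .] }  — reduce

Every state is either a pure shift/goto state or contains exactly one complete item and nothing to shift — no conflicts. The grammar is LR(0).

Answer: Yes, the grammar is LR(0)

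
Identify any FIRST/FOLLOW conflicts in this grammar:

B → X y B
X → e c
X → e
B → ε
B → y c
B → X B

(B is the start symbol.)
Nullable non-terminals: B.
FIRST sets used below: FIRST(X) = { 'e' }

B: nullable alternative(s) B → ε; FOLLOW(B) = { $ }
  B → X y B: FIRST \ {ε} = { 'e' } — disjoint from FOLLOW(B)
  B → ε: FIRST \ {ε} = { } — this is the only nullable alternative, skip
  B → y c: FIRST \ {ε} = { 'y' } — disjoint from FOLLOW(B)
  B → X B: FIRST \ {ε} = { 'e' } — disjoint from FOLLOW(B)

X has no nullable alternative, so no FIRST/FOLLOW check is needed there.

No FIRST/FOLLOW conflicts found.

Answer: No FIRST/FOLLOW conflicts.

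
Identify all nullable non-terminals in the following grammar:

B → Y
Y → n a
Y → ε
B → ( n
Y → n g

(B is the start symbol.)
{ 'B', 'Y' }

ε-productions: Y → ε
So Y is immediately nullable.
B → Y: every symbol on the right is nullable, so B is nullable too.
Every non-terminal is now nullable.
Nullable = { 'B', 'Y' }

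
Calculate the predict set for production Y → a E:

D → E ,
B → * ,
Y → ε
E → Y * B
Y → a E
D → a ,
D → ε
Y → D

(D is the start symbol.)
PREDICT(Y → a E) = (FIRST(RHS) \ {ε}) ∪ (FOLLOW(Y) if ε ∈ FIRST(RHS), i.e. RHS ⇒* ε)
FIRST(a E) = { 'a' }
ε ∉ FIRST(a E), so FOLLOW(Y) is not added.
PREDICT(Y → a E) = { 'a' }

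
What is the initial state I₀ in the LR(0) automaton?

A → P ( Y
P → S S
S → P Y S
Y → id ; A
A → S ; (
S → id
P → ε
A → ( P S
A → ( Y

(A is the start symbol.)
First, augment the grammar with A' → A
I₀ = CLOSURE({ [A' → . A] }):
  [A' → . A] has the dot before A: add [A → . P ( Y], [A → . S ; (], [A → . ( P S], [A → . ( Y]
  [A → . P ( Y] has the dot before P: add [P → . S S], [P → .]
  [A → . S ; (] has the dot before S: add [S → . P Y S], [S → . id]
No further items can be added.

I₀ = { [A → . ( P S], [A → . ( Y], [A → . P ( Y], [A → . S ; (], [A' → . A], [P → . S S], [P → .], [S → . P Y S], [S → . id] }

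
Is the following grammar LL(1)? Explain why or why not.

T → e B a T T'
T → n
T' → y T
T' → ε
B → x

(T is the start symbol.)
No. Predict set conflict for T': { 'y' }

A grammar is LL(1) if for each non-terminal N with multiple productions, the predict sets of those productions are pairwise disjoint, where PREDICT(N → α) = (FIRST(α) \ {ε}) ∪ (FOLLOW(N) if α ⇒* ε).

Relevant sets:
  FOLLOW(T') = { $, 'y' }

For T:
  PREDICT(T → e B a T T') = { 'e' }
  PREDICT(T → n) = { 'n' }
For T':
  PREDICT(T' → y T) = { 'y' }
  PREDICT(T' → ε) = { $, 'y' }
B has a single production, so nothing to check there.

Conflict found: Predict set conflict for T': { 'y' }
The grammar is NOT LL(1).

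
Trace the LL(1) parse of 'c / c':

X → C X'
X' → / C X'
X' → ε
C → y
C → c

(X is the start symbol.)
LL(1) parsing maintains a stack (initially the start symbol over $) and the input. At each step: if the stack top is a terminal, match it against the current input token; if it is a non-terminal N, replace it with the RHS of M[N, lookahead] (the unique production whose predict set contains the lookahead).

Stack is shown with the top on the left.

Stack     Input    Action
-------------------------
X $       c / c $  output X → C X'
C X' $    c / c $  output C → c
c X' $    c / c $  match 'c'
X' $      / c $    output X' → / C X'
/ C X' $  / c $    match '/'
C X' $    c $      output C → c
c X' $    c $      match 'c'
X' $      $        output X' → ε
$         $        accept

The string is accepted.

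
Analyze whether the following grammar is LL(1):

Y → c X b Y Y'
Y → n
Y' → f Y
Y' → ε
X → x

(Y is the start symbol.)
Relevant sets:
  FOLLOW(Y') = { $, 'f' }

For Y:
  PREDICT(Y → c X b Y Y') = { 'c' }
  PREDICT(Y → n) = { 'n' }
For Y':
  PREDICT(Y' → f Y) = { 'f' }
  PREDICT(Y' → ε) = { $, 'f' }
X has a single production, so nothing to check there.

Conflict found: Predict set conflict for Y': { 'f' }
The grammar is NOT LL(1).

Answer: No. Predict set conflict for Y': { 'f' }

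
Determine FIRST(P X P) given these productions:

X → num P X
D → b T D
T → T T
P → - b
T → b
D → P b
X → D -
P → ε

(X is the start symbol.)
{ '-', 'b', 'num' }

FIRST sets of the non-terminals involved (from the grammar, by fixed-point iteration):
  FIRST(P) = { '-', ε }
  FIRST(X) = { '-', 'b', 'num' }

To compute FIRST(P X P), process the symbols left to right:
Symbol P is a non-terminal. Add FIRST(P) \ {ε} = { '-' }
P is nullable (ε ∈ FIRST(P)), continue to the next symbol.
Symbol X is a non-terminal. Add FIRST(X) \ {ε} = { '-', 'b', 'num' }
X is not nullable (ε ∉ FIRST(X)), so stop here.
FIRST(P X P) = { '-', 'b', 'num' }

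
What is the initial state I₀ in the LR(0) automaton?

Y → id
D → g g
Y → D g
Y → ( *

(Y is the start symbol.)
{ [D → . g g], [Y → . ( *], [Y → . D g], [Y → . id], [Y' → . Y] }

First, augment the grammar with Y' → Y
I₀ = CLOSURE({ [Y' → . Y] }):
  [Y' → . Y] has the dot before Y: add [Y → . id], [Y → . D g], [Y → . ( *]
  [Y → . D g] has the dot before D: add [D → . g g]
No further items can be added.

I₀ = { [D → . g g], [Y → . ( *], [Y → . D g], [Y → . id], [Y' → . Y] }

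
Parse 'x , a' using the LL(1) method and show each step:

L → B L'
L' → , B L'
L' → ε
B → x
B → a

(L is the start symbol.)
LL(1) parsing maintains a stack (initially the start symbol over $) and the input. At each step: if the stack top is a terminal, match it against the current input token; if it is a non-terminal N, replace it with the RHS of M[N, lookahead] (the unique production whose predict set contains the lookahead).

Stack is shown with the top on the left.

Stack     Input    Action
-------------------------
L $       x , a $  output L → B L'
B L' $    x , a $  output B → x
x L' $    x , a $  match 'x'
L' $      , a $    output L' → , B L'
, B L' $  , a $    match ','
B L' $    a $      output B → a
a L' $    a $      match 'a'
L' $      $        output L' → ε
$         $        accept

The string is accepted.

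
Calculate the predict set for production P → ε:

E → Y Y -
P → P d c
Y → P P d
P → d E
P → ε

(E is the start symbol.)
PREDICT(P → ε) = (FIRST(RHS) \ {ε}) ∪ (FOLLOW(P) if ε ∈ FIRST(RHS), i.e. RHS ⇒* ε)
The right-hand side is ε (FIRST(ε) = { ε }), so the predict set is FOLLOW(P) = { 'd' }
PREDICT(P → ε) = { 'd' }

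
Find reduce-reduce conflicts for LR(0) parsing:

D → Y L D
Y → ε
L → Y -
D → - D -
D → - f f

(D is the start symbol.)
Augment with D' → D and build the canonical LR(0) collection (I0 = CLOSURE({[D' → . D]}), then GOTO on every symbol after a dot until no new states appear). It has 12 states:
  I0: { [D → . - D -], [D → . - f f], [D → . Y L D], [D' → . D], [Y → .] }  — shift, reduce
  I1: { [D → - . D -], [D → - . f f], [D → . - D -], [D → . - f f], [D → . Y L D], [Y → .] }  — shift, reduce
  I2: { [D' → D .] }  — accept
  I3: { [D → Y . L D], [L → . Y -], [Y → .] }  — reduce
  I4: { [D → . - D -], [D → . - f f], [D → . Y L D], [D → Y L . D], [Y → .] }  — shift, reduce
  I5: { [L → Y . -] }  — shift
  I6: { [L → Y - .] }  — reduce
  I7: { [D → Y L D .] }  — reduce
  I8: { [D → - D . -] }  — shift
  I9: { [D → - f . f] }  — shift
  I10: { [D → - f f .] }  — reduce
  I11: { [D → - D - .] }  — reduce

No state contains more than one complete item.

Answer: No reduce-reduce conflicts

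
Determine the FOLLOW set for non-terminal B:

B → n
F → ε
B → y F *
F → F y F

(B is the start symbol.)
{ $ }

To compute FOLLOW(B), find every occurrence of B on a right-hand side N → α B β: add FIRST(β) \ {ε}, and if β is empty or nullable also add FOLLOW(N). Iterate to a fixed point.

B is the start symbol, so $ ∈ FOLLOW(B).
B does not occur on any right-hand side.

Taking the union: FOLLOW(B) = { $ }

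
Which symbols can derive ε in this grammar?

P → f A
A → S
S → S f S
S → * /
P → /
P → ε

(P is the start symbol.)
{ 'P' }

ε-productions: P → ε
So P is immediately nullable.
No further non-terminal can be added: every production for the remaining non-terminals contains a terminal or a non-nullable non-terminal.
Nullable = { 'P' }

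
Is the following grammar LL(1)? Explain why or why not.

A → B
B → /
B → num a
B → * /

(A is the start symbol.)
For B:
  PREDICT(B → '/') = { '/' }
  PREDICT(B → num a) = { 'num' }
  PREDICT(B → '*' '/') = { '*' }
A has a single production, so nothing to check there.

All predict sets are disjoint. The grammar IS LL(1).

Answer: Yes, the grammar is LL(1).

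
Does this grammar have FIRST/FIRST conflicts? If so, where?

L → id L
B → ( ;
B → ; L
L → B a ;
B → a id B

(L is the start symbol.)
No FIRST/FIRST conflicts.

FIRST sets of the non-terminals at (or reachable through a nullable prefix from) the front of some alternative:
  FIRST(B) = { '(', ';', 'a' }

Productions for L:
  L → id L: FIRST = { 'id' }
  L → B a ;: FIRST = { '(', ';', 'a' }
Productions for B:
  B → ( ;: FIRST = { '(' }
  B → ; L: FIRST = { ';' }
  B → a id B: FIRST = { 'a' }

All alternatives of each non-terminal have pairwise disjoint FIRST sets.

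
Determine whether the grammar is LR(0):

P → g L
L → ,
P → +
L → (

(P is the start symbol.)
Yes, the grammar is LR(0)

A grammar is LR(0) if no state in the canonical LR(0) collection has:
  - both a shift item (dot before a terminal) and a complete item (shift-reduce conflict), or
  - two or more complete items (reduce-reduce conflict; the accept item [P' → P .] counts as a complete item here).

Augment with P' → P and build the canonical LR(0) collection (I0 = CLOSURE({[P' → . P]}), then GOTO on every symbol after a dot until no new states appear). It has 7 states:
  I0: { [P → . +], [P → . g L], [P' → . P] }  — shift
  I1: { [P → + .] }  — reduce
  I2: { [P' → P .] }  — accept
  I3: { [L → . (], [L → . ,], [P → g . L] }  — shift
  I4: { [L → ( .] }  — reduce
  I5: { [L → , .] }  — reduce
  I6: { [P → g L .] }  — reduce

Every state is either a pure shift/goto state or contains exactly one complete item and nothing to shift — no conflicts. The grammar is LR(0).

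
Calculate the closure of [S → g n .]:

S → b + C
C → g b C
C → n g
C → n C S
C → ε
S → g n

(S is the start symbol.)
{ [S → g n .] }

Start with: [S → g n .]
The dot is at the end, so nothing is added.

CLOSURE = { [S → g n .] }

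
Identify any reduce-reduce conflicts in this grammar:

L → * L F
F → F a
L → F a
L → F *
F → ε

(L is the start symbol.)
Yes — I5: [F → F a .] vs [L → F a .]

A reduce-reduce conflict occurs when an LR(0) state has two complete items [A → α .] and [B → β .] — both call for a reduction, and with no lookahead the parser cannot choose between them.

Augment with L' → L and build the canonical LR(0) collection (I0 = CLOSURE({[L' → . L]}), then GOTO on every symbol after a dot until no new states appear). It has 9 states:
  I0: { [F → . F a], [F → .], [L → . * L F], [L → . F *], [L → . F a], [L' → . L] }  — shift, reduce
  I1: { [F → . F a], [F → .], [L → * . L F], [L → . * L F], [L → . F *], [L → . F a] }  — shift, reduce
  I2: { [F → F . a], [L → F . *], [L → F . a] }  — shift
  I3: { [L' → L .] }  — accept
  I4: { [L → F * .] }  — reduce
  I5: { [F → F a .], [L → F a .] }  — 2 reduces
  I6: { [F → . F a], [F → .], [L → * L . F] }  — reduce
  I7: { [F → F . a], [L → * L F .] }  — shift, reduce
  I8: { [F → F a .] }  — reduce

I5 contains complete items [F → F a .], [L → F a .] — reduce-reduce conflict.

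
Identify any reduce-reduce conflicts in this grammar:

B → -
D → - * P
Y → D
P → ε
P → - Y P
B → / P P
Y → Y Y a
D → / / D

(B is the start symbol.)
Augment with B' → B and build the canonical LR(0) collection (I0 = CLOSURE({[B' → . B]}), then GOTO on every symbol after a dot until no new states appear). It has 19 states:
  I0: { [B → . -], [B → . / P P], [B' → . B] }  — shift
  I1: { [B → - .] }  — reduce
  I2: { [B → / . P P], [P → . - Y P], [P → .] }  — shift, reduce
  I3: { [B' → B .] }  — accept
  I4: { [D → . - * P], [D → . / / D], [P → - . Y P], [Y → . D], [Y → . Y Y a] }  — shift
  I5: { [B → / P . P], [P → . - Y P], [P → .] }  — shift, reduce
  I6: { [B → / P P .] }  — reduce
  I7: { [D → - . * P] }  — shift
  I8: { [D → / . / D] }  — shift
  I9: { [Y → D .] }  — reduce
  I10: { [D → . - * P], [D → . / / D], [P → - Y . P], [P → . - Y P], [P → .], [Y → . D], [Y → . Y Y a], [Y → Y . Y a] }  — shift, reduce
  I11: { [D → - . * P], [D → . - * P], [D → . / / D], [P → - . Y P], [Y → . D], [Y → . Y Y a] }  — shift
  I12: { [P → - Y P .] }  — reduce
  I13: { [D → . - * P], [D → . / / D], [Y → . D], [Y → . Y Y a], [Y → Y . Y a], [Y → Y Y . a] }  — shift
  I14: { [Y → Y Y a .] }  — reduce
  I15: { [D → - * . P], [P → . - Y P], [P → .] }  — shift, reduce
  I16: { [D → - * P .] }  — reduce
  I17: { [D → . - * P], [D → . / / D], [D → / / . D] }  — shift
  I18: { [D → / / D .] }  — reduce

No state contains more than one complete item.

Answer: No reduce-reduce conflicts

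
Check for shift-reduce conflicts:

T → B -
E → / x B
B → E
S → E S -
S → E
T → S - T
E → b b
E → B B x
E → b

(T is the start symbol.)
A shift-reduce conflict occurs when an LR(0) state has both:
  - a complete (reduce) item [A → α .] (dot at the end), and
  - a shift item [B → β . c γ] (dot before a terminal).

Augment with T' → T and build the canonical LR(0) collection (I0 = CLOSURE({[T' → . T]}), then GOTO on every symbol after a dot until no new states appear). It has 19 states:
  I0: { [B → . E], [E → . / x B], [E → . B B x], [E → . b b], [E → . b], [S → . E S -], [S → . E], [T → . B -], [T → . S - T], [T' → . T] }  — shift
  I1: { [E → / . x B] }  — shift
  I2: { [B → . E], [E → . / x B], [E → . B B x], [E → . b b], [E → . b], [E → B . B x], [T → B . -] }  — shift
  I3: { [B → . E], [B → E .], [E → . / x B], [E → . B B x], [E → . b b], [E → . b], [S → . E S -], [S → . E], [S → E . S -], [S → E .] }  — shift, 2 reduces
  I4: { [T → S . - T] }  — shift
  I5: { [T' → T .] }  — accept
  I6: { [E → b . b], [E → b .] }  — shift, reduce
  I7: { [E → b b .] }  — reduce
  I8: { [B → . E], [E → . / x B], [E → . B B x], [E → . b b], [E → . b], [S → . E S -], [S → . E], [T → . B -], [T → . S - T], [T → S - . T] }  — shift
  I9: { [T → S - T .] }  — reduce
  I10: { [B → . E], [E → . / x B], [E → . B B x], [E → . b b], [E → . b], [E → B . B x] }  — shift
  I11: { [S → E S . -] }  — shift
  I12: { [S → E S - .] }  — reduce
  I13: { [B → . E], [E → . / x B], [E → . B B x], [E → . b b], [E → . b], [E → B . B x], [E → B B . x] }  — shift
  I14: { [B → E .] }  — reduce
  I15: { [E → B B x .] }  — reduce
  I16: { [T → B - .] }  — reduce
  I17: { [B → . E], [E → . / x B], [E → . B B x], [E → . b b], [E → . b], [E → / x . B] }  — shift
  I18: { [B → . E], [E → . / x B], [E → . B B x], [E → . b b], [E → . b], [E → / x B .], [E → B . B x] }  — shift, reduce

I3 contains reduce items [B → E .], [S → E .] and shift items [E → . / x B], [E → . b], [E → . b b] — shift-reduce conflict.
I6 contains reduce item [E → b .] and shift item [E → b . b] — shift-reduce conflict.
I18 contains reduce item [E → / x B .] and shift items [E → . / x B], [E → . b], [E → . b b] — shift-reduce conflict.

Answer: Yes — I3: [B → E .] vs [E → . / x B]; I6: [E → b .] vs [E → b . b]; I18: [E → / x B .] vs [E → . / x B]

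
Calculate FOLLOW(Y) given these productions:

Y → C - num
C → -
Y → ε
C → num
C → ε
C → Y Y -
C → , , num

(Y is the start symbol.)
Y is the start symbol, so $ ∈ FOLLOW(Y).
In C → Y Y -: Y is followed by Y '-', add FIRST(Y '-') \ {ε} = { ',', '-', 'num' }
In C → Y Y -: Y is followed by '-', add FIRST('-') \ {ε} = { '-' }

Taking the union: FOLLOW(Y) = { $, ',', '-', 'num' }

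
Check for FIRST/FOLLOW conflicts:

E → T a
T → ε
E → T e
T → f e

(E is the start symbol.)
A FIRST/FOLLOW conflict occurs when a non-terminal N has a nullable alternative N → β (β ⇒* ε) and another alternative N → α with FIRST(α) ∩ FOLLOW(N) ≠ ∅: on such a lookahead the parser cannot decide between expanding α and letting N vanish via β.

Nullable non-terminals: T.

T: nullable alternative(s) T → ε; FOLLOW(T) = { 'a', 'e' }
  T → ε: FIRST \ {ε} = { } — this is the only nullable alternative, skip
  T → f e: FIRST \ {ε} = { 'f' } — disjoint from FOLLOW(T)

E has no nullable alternative, so no FIRST/FOLLOW check is needed there.

No FIRST/FOLLOW conflicts found.

Answer: No FIRST/FOLLOW conflicts.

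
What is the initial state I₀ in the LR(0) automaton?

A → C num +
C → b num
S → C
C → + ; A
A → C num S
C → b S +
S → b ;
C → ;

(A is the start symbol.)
First, augment the grammar with A' → A
I₀ = CLOSURE({ [A' → . A] }):
  [A' → . A] has the dot before A: add [A → . C num +], [A → . C num S]
  [A → . C num +] has the dot before C: add [C → . b num], [C → . + ; A], [C → . b S +], [C → . ;]
No further items can be added.

I₀ = { [A → . C num +], [A → . C num S], [A' → . A], [C → . + ; A], [C → . ;], [C → . b S +], [C → . b num] }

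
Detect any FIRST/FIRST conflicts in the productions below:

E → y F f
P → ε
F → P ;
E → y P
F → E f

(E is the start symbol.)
Yes. E → y F f / E → y P on { 'y' }

A FIRST/FIRST conflict occurs when two productions N → α and N → β for the same non-terminal have FIRST(α) ∩ FIRST(β) ≠ ∅ (with ε ∈ FIRST of a nullable right-hand side, so two nullable alternatives also conflict).

FIRST sets of the non-terminals at (or reachable through a nullable prefix from) the front of some alternative:
  FIRST(P) = { ε }
  FIRST(E) = { 'y' }

Productions for E:
  E → y F f: FIRST = { 'y' }
  E → y P: FIRST = { 'y' }
Productions for F:
  F → P ;: FIRST = { ';' }
  F → E f: FIRST = { 'y' }
P has only one production, so no FIRST/FIRST conflict is possible there.

Conflict for E: E → y F f and E → y P
  Overlap: { 'y' }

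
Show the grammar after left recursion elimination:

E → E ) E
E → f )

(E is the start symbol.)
E is directly left-recursive. The standard transformation for
  A → A α₁ | ... | A α_m | β₁ | ... | β_n
is
  A  → β₁ A' | ... | β_n A'
  A' → α₁ A' | ... | α_m A' | ε

E → f ) becomes E → f ) E'
E → E ) E becomes E' → ) E E'
Add E' → ε

Resulting grammar:
E → f ) E'
E' → ) E E'
E' → ε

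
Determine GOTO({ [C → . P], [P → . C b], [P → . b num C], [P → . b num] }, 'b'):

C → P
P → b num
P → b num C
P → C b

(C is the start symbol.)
{ [P → b . num C], [P → b . num] }

GOTO(I, 'b') = CLOSURE({ [A → αX.β] : [A → α.Xβ] ∈ I, X = 'b' })

Items with dot before 'b', with the dot advanced:
  [P → . b num] → [P → b . num]
  [P → . b num C] → [P → b . num C]
Closure adds nothing (no advanced item has the dot before a non-terminal).

GOTO = { [P → b . num C], [P → b . num] }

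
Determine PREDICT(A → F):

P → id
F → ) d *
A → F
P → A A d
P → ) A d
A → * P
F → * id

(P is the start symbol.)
PREDICT(A → F) = (FIRST(RHS) \ {ε}) ∪ (FOLLOW(A) if ε ∈ FIRST(RHS), i.e. RHS ⇒* ε)
FIRST(F) = { ')', '*' }
FIRST(F) = { ')', '*' }
ε ∉ FIRST(F), so FOLLOW(A) is not added.
PREDICT(A → F) = { ')', '*' }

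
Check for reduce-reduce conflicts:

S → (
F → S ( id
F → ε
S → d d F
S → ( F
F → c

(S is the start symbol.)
Yes — I1: [F → .] vs [S → ( .]

Augment with S' → S and build the canonical LR(0) collection (I0 = CLOSURE({[S' → . S]}), then GOTO on every symbol after a dot until no new states appear). It has 11 states:
  I0: { [S → . ( F], [S → . (], [S → . d d F], [S' → . S] }  — shift
  I1: { [F → . S ( id], [F → . c], [F → .], [S → ( . F], [S → ( .], [S → . ( F], [S → . (], [S → . d d F] }  — shift, 2 reduces
  I2: { [S' → S .] }  — accept
  I3: { [S → d . d F] }  — shift
  I4: { [F → . S ( id], [F → . c], [F → .], [S → . ( F], [S → . (], [S → . d d F], [S → d d . F] }  — shift, reduce
  I5: { [S → d d F .] }  — reduce
  I6: { [F → S . ( id] }  — shift
  I7: { [F → c .] }  — reduce
  I8: { [F → S ( . id] }  — shift
  I9: { [F → S ( id .] }  — reduce
  I10: { [S → ( F .] }  — reduce

I1 contains complete items [F → .], [S → ( .] — reduce-reduce conflict.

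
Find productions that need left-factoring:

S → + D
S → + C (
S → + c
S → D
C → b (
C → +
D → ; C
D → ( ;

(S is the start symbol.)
Left-factoring is needed when two productions for the same non-terminal
share a common prefix on the right-hand side.

Productions for S:
  S → + D
  S → + C (
  S → + c
  S → D
Productions for C:
  C → b (
  C → +
Productions for D:
  D → ; C
  D → ( ;

Found common prefix '+' in productions for S

Answer: Yes, S has productions with common prefix '+'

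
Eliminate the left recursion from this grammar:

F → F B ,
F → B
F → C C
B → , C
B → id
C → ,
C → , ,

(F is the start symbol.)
F → B F'
F → C C F'
F' → B , F'
F' → ε
B → , C
B → id
C → ,
C → , ,

F is directly left-recursive. The standard transformation for
  A → A α₁ | ... | A α_m | β₁ | ... | β_n
is
  A  → β₁ A' | ... | β_n A'
  A' → α₁ A' | ... | α_m A' | ε

F → B becomes F → B F'
F → C C becomes F → C C F'
F → F B , becomes F' → B , F'
Add F' → ε

Productions for other non-terminals are unchanged:
  B → , C
  B → id
  C → ,
  C → , ,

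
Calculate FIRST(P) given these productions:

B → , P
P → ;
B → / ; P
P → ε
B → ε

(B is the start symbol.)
To compute FIRST(P), examine every production with P on the left-hand side, reading each right-hand side left to right until a non-nullable symbol is reached.

From P → ;:
  - ';' is a terminal: add ';' and stop
From P → ε:
  - ε-production, so ε ∈ FIRST(P)

Collecting: FIRST(P) = { ';', ε }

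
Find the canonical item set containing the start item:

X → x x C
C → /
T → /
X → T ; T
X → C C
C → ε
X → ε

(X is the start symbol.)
{ [C → . /], [C → .], [T → . /], [X → . C C], [X → . T ; T], [X → . x x C], [X → .], [X' → . X] }

First, augment the grammar with X' → X
I₀ = CLOSURE({ [X' → . X] }):
  [X' → . X] has the dot before X: add [X → . x x C], [X → . T ; T], [X → . C C], [X → .]
  [X → . T ; T] has the dot before T: add [T → . /]
  [X → . C C] has the dot before C: add [C → . /], [C → .]
No further items can be added.

I₀ = { [C → . /], [C → .], [T → . /], [X → . C C], [X → . T ; T], [X → . x x C], [X → .], [X' → . X] }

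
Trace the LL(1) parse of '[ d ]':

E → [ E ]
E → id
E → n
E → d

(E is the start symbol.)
LL(1) parsing maintains a stack (initially the start symbol over $) and the input. At each step: if the stack top is a terminal, match it against the current input token; if it is a non-terminal N, replace it with the RHS of M[N, lookahead] (the unique production whose predict set contains the lookahead).

Stack is shown with the top on the left.

Stack    Input    Action
------------------------
E $      [ d ] $  output E → [ E ]
[ E ] $  [ d ] $  match '['
E ] $    d ] $    output E → d
d ] $    d ] $    match 'd'
] $      ] $      match ']'
$        $        accept

The string is accepted.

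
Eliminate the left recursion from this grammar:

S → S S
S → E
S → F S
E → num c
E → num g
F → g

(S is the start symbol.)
S is directly left-recursive. The standard transformation for
  A → A α₁ | ... | A α_m | β₁ | ... | β_n
is
  A  → β₁ A' | ... | β_n A'
  A' → α₁ A' | ... | α_m A' | ε

S → E becomes S → E S'
S → F S becomes S → F S S'
S → S S becomes S' → S S'
Add S' → ε

Productions for other non-terminals are unchanged:
  E → num c
  E → num g
  F → g

Resulting grammar:
S → E S'
S → F S S'
S' → S S'
S' → ε
E → num c
E → num g
F → g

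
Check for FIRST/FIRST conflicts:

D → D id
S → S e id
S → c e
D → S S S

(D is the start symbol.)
A FIRST/FIRST conflict occurs when two productions N → α and N → β for the same non-terminal have FIRST(α) ∩ FIRST(β) ≠ ∅ (with ε ∈ FIRST of a nullable right-hand side, so two nullable alternatives also conflict).

FIRST sets of the non-terminals at (or reachable through a nullable prefix from) the front of some alternative:
  FIRST(D) = { 'c' }
  FIRST(S) = { 'c' }

Productions for D:
  D → D id: FIRST = { 'c' }
  D → S S S: FIRST = { 'c' }
Productions for S:
  S → S e id: FIRST = { 'c' }
  S → c e: FIRST = { 'c' }

Conflict for D: D → D id and D → S S S
  Overlap: { 'c' }
Conflict for S: S → S e id and S → c e
  Overlap: { 'c' }

Answer: Yes. D → D id / D → S S S on { 'c' }; S → S e id / S → c e on { 'c' }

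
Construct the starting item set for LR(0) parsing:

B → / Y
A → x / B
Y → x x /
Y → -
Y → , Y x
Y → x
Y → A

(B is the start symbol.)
First, augment the grammar with B' → B
I₀ = CLOSURE({ [B' → . B] }):
  [B' → . B] has the dot before B: add [B → . / Y]
No further items can be added.

I₀ = { [B → . / Y], [B' → . B] }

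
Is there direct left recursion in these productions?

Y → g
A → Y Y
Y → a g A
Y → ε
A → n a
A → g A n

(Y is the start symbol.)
No direct left recursion

Y → g: starts with g
A → Y Y: starts with Y
Y → a g A: starts with a
Y → ε: starts with ε
A → n a: starts with n
A → g A n: starts with g

No direct left recursion found.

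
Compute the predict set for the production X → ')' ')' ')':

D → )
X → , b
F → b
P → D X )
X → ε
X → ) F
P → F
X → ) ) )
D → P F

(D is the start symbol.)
{ ')' }

PREDICT(X → ')' ')' ')') = (FIRST(RHS) \ {ε}) ∪ (FOLLOW(X) if ε ∈ FIRST(RHS), i.e. RHS ⇒* ε)
FIRST(')' ')' ')') = { ')' }
ε ∉ FIRST(')' ')' ')'), so FOLLOW(X) is not added.
PREDICT(X → ')' ')' ')') = { ')' }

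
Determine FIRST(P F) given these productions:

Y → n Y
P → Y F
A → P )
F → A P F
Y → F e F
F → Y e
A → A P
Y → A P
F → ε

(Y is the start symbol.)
FIRST sets of the non-terminals involved (from the grammar, by fixed-point iteration):
  FIRST(P) = { 'e', 'n' }

To compute FIRST(P F), process the symbols left to right:
Symbol P is a non-terminal. Add FIRST(P) \ {ε} = { 'e', 'n' }
P is not nullable (ε ∉ FIRST(P)), so stop here.
FIRST(P F) = { 'e', 'n' }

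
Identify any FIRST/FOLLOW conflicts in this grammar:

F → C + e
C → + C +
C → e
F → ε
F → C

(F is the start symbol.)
No FIRST/FOLLOW conflicts.

Nullable non-terminals: F.
FIRST sets used below: FIRST(C) = { '+', 'e' }

F: nullable alternative(s) F → ε; FOLLOW(F) = { $ }
  F → C + e: FIRST \ {ε} = { '+', 'e' } — disjoint from FOLLOW(F)
  F → ε: FIRST \ {ε} = { } — this is the only nullable alternative, skip
  F → C: FIRST \ {ε} = { '+', 'e' } — disjoint from FOLLOW(F)

C has no nullable alternative, so no FIRST/FOLLOW check is needed there.

No FIRST/FOLLOW conflicts found.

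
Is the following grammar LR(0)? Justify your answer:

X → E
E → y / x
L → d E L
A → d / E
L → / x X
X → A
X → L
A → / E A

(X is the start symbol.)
A grammar is LR(0) if no state in the canonical LR(0) collection has:
  - both a shift item (dot before a terminal) and a complete item (shift-reduce conflict), or
  - two or more complete items (reduce-reduce conflict; the accept item [X' → X .] counts as a complete item here).

Augment with X' → X and build the canonical LR(0) collection (I0 = CLOSURE({[X' → . X]}), then GOTO on every symbol after a dot until no new states appear). It has 22 states:
  I0: { [A → . / E A], [A → . d / E], [E → . y / x], [L → . / x X], [L → . d E L], [X → . A], [X → . E], [X → . L], [X' → . X] }  — shift
  I1: { [A → / . E A], [E → . y / x], [L → / . x X] }  — shift
  I2: { [X → A .] }  — reduce
  I3: { [X → E .] }  — reduce
  I4: { [X → L .] }  — reduce
  I5: { [X' → X .] }  — accept
  I6: { [A → d . / E], [E → . y / x], [L → d . E L] }  — shift
  I7: { [E → y . / x] }  — shift
  I8: { [E → y / . x] }  — shift
  I9: { [E → y / x .] }  — reduce
  I10: { [A → d / . E], [E → . y / x] }  — shift
  I11: { [L → . / x X], [L → . d E L], [L → d E . L] }  — shift
  I12: { [L → / . x X] }  — shift
  I13: { [L → d E L .] }  — reduce
  I14: { [E → . y / x], [L → d . E L] }  — shift
  I15: { [A → . / E A], [A → . d / E], [E → . y / x], [L → . / x X], [L → . d E L], [L → / x . X], [X → . A], [X → . E], [X → . L] }  — shift
  I16: { [L → / x X .] }  — reduce
  I17: { [A → d / E .] }  — reduce
  I18: { [A → . / E A], [A → . d / E], [A → / E . A] }  — shift
  I19: { [A → / . E A], [E → . y / x] }  — shift
  I20: { [A → / E A .] }  — reduce
  I21: { [A → d . / E] }  — shift

Every state is either a pure shift/goto state or contains exactly one complete item and nothing to shift — no conflicts. The grammar is LR(0).

Answer: Yes, the grammar is LR(0)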